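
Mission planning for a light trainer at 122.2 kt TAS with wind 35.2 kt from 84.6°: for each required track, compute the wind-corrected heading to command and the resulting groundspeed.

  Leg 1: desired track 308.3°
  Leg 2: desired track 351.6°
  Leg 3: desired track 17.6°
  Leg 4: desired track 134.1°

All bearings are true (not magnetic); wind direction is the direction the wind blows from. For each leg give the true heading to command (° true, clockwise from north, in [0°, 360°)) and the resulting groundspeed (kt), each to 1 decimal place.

Leg 1: heading=319.8°, groundspeed=145.2 kt
Leg 2: heading=8.3°, groundspeed=118.9 kt
Leg 3: heading=33.0°, groundspeed=104.1 kt
Leg 4: heading=121.4°, groundspeed=96.4 kt

Leg 1: desired track 308.3°; wind correction +11.5° → command heading 319.8°, groundspeed 145.2 kt
Leg 2: desired track 351.6°; wind correction +16.7° → command heading 8.3°, groundspeed 118.9 kt
Leg 3: desired track 17.6°; wind correction +15.4° → command heading 33.0°, groundspeed 104.1 kt
Leg 4: desired track 134.1°; wind correction -12.7° → command heading 121.4°, groundspeed 96.4 kt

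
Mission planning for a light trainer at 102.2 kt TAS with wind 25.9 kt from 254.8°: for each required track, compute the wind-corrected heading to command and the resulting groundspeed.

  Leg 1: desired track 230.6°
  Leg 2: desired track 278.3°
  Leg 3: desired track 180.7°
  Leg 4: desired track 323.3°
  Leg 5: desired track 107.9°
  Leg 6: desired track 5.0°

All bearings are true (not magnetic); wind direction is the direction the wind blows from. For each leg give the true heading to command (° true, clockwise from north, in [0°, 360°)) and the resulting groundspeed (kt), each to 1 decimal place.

Leg 1: heading=236.6°, groundspeed=78.0 kt
Leg 2: heading=272.5°, groundspeed=77.9 kt
Leg 3: heading=194.8°, groundspeed=92.0 kt
Leg 4: heading=309.7°, groundspeed=89.8 kt
Leg 5: heading=115.9°, groundspeed=122.9 kt
Leg 6: heading=351.2°, groundspeed=108.2 kt

Leg 1: desired track 230.6°; wind correction +6.0° → command heading 236.6°, groundspeed 78.0 kt
Leg 2: desired track 278.3°; wind correction -5.8° → command heading 272.5°, groundspeed 77.9 kt
Leg 3: desired track 180.7°; wind correction +14.1° → command heading 194.8°, groundspeed 92.0 kt
Leg 4: desired track 323.3°; wind correction -13.6° → command heading 309.7°, groundspeed 89.8 kt
Leg 5: desired track 107.9°; wind correction +8.0° → command heading 115.9°, groundspeed 122.9 kt
Leg 6: desired track 5.0°; wind correction -13.8° → command heading 351.2°, groundspeed 108.2 kt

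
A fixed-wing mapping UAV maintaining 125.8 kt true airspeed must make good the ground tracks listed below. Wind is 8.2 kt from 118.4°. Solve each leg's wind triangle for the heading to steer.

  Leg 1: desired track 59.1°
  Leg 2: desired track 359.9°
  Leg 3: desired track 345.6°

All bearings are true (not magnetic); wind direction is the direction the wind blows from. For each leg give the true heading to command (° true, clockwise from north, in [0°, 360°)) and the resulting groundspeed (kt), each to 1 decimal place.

Leg 1: desired track 59.1°; wind correction +3.2° → command heading 62.3°, groundspeed 121.4 kt
Leg 2: desired track 359.9°; wind correction +3.3° → command heading 3.2°, groundspeed 129.5 kt
Leg 3: desired track 345.6°; wind correction +2.7° → command heading 348.3°, groundspeed 131.2 kt

Leg 1: heading=62.3°, groundspeed=121.4 kt
Leg 2: heading=3.2°, groundspeed=129.5 kt
Leg 3: heading=348.3°, groundspeed=131.2 kt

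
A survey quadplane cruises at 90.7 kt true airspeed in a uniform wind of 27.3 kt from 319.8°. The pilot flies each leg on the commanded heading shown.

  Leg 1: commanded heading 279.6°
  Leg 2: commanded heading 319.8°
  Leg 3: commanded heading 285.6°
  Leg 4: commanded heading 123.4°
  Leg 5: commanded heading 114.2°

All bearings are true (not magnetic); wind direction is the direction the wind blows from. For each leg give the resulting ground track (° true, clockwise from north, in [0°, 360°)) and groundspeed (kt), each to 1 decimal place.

Leg 1: heading 279.6°; drift -14.2° → track 265.4°, groundspeed 72.0 kt
Leg 2: heading 319.8°; drift +0.0° → track 319.8°, groundspeed 63.4 kt
Leg 3: heading 285.6°; drift -12.7° → track 272.9°, groundspeed 69.8 kt
Leg 4: heading 123.4°; drift +3.8° → track 127.2°, groundspeed 117.1 kt
Leg 5: heading 114.2°; drift +5.8° → track 120.0°, groundspeed 115.9 kt

Leg 1: track=265.4°, groundspeed=72.0 kt
Leg 2: track=319.8°, groundspeed=63.4 kt
Leg 3: track=272.9°, groundspeed=69.8 kt
Leg 4: track=127.2°, groundspeed=117.1 kt
Leg 5: track=120.0°, groundspeed=115.9 kt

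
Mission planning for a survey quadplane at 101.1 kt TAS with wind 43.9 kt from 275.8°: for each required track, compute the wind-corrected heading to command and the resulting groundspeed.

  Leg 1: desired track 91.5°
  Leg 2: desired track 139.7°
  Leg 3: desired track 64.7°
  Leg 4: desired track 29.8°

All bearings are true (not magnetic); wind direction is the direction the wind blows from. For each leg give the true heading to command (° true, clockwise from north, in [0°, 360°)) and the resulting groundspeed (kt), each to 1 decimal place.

Leg 1: desired track 91.5°; wind correction -1.9° → command heading 89.6°, groundspeed 144.8 kt
Leg 2: desired track 139.7°; wind correction +17.5° → command heading 157.2°, groundspeed 128.0 kt
Leg 3: desired track 64.7°; wind correction -13.0° → command heading 51.7°, groundspeed 136.1 kt
Leg 4: desired track 29.8°; wind correction -23.4° → command heading 6.4°, groundspeed 110.7 kt

Leg 1: heading=89.6°, groundspeed=144.8 kt
Leg 2: heading=157.2°, groundspeed=128.0 kt
Leg 3: heading=51.7°, groundspeed=136.1 kt
Leg 4: heading=6.4°, groundspeed=110.7 kt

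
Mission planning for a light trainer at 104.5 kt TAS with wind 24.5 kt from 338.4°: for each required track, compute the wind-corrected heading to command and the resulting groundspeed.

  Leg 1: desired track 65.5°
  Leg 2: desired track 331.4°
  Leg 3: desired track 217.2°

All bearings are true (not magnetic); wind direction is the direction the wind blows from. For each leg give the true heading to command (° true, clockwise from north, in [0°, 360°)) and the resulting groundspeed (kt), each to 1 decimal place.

Leg 1: heading=52.0°, groundspeed=100.4 kt
Leg 2: heading=333.0°, groundspeed=80.1 kt
Leg 3: heading=228.8°, groundspeed=115.1 kt

Leg 1: desired track 65.5°; wind correction -13.5° → command heading 52.0°, groundspeed 100.4 kt
Leg 2: desired track 331.4°; wind correction +1.6° → command heading 333.0°, groundspeed 80.1 kt
Leg 3: desired track 217.2°; wind correction +11.6° → command heading 228.8°, groundspeed 115.1 kt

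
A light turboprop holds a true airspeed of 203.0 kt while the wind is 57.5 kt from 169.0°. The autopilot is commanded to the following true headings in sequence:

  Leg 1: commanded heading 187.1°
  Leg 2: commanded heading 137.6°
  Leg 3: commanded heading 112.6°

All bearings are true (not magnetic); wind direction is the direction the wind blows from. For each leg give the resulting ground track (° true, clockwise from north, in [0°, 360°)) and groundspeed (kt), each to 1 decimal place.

Leg 1: track=194.0°, groundspeed=149.4 kt
Leg 2: track=126.6°, groundspeed=156.8 kt
Leg 3: track=97.0°, groundspeed=177.8 kt

Leg 1: heading 187.1°; drift +6.9° → track 194.0°, groundspeed 149.4 kt
Leg 2: heading 137.6°; drift -11.0° → track 126.6°, groundspeed 156.8 kt
Leg 3: heading 112.6°; drift -15.6° → track 97.0°, groundspeed 177.8 kt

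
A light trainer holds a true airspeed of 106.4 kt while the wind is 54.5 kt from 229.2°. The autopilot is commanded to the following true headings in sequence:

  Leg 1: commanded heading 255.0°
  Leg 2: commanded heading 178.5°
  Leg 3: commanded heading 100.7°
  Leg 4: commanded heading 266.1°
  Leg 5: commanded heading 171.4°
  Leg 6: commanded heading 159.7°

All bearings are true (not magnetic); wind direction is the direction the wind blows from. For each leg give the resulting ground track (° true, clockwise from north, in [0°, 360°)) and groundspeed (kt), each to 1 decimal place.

Leg 1: heading 255.0°; drift +22.5° → track 277.5°, groundspeed 62.0 kt
Leg 2: heading 178.5°; drift -30.4° → track 148.1°, groundspeed 83.3 kt
Leg 3: heading 100.7°; drift -16.9° → track 83.8°, groundspeed 146.7 kt
Leg 4: heading 266.1°; drift +27.5° → track 293.6°, groundspeed 70.8 kt
Leg 5: heading 171.4°; drift -30.8° → track 140.6°, groundspeed 90.1 kt
Leg 6: heading 159.7°; drift -30.3° → track 129.4°, groundspeed 101.1 kt

Leg 1: track=277.5°, groundspeed=62.0 kt
Leg 2: track=148.1°, groundspeed=83.3 kt
Leg 3: track=83.8°, groundspeed=146.7 kt
Leg 4: track=293.6°, groundspeed=70.8 kt
Leg 5: track=140.6°, groundspeed=90.1 kt
Leg 6: track=129.4°, groundspeed=101.1 kt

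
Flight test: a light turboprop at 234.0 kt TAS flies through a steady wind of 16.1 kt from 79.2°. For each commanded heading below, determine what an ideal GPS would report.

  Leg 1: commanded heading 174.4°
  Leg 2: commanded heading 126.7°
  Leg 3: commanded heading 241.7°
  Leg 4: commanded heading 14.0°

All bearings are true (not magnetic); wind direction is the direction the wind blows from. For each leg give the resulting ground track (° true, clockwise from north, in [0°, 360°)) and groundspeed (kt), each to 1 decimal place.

Leg 1: track=178.3°, groundspeed=236.0 kt
Leg 2: track=129.7°, groundspeed=223.4 kt
Leg 3: track=242.8°, groundspeed=249.4 kt
Leg 4: track=10.3°, groundspeed=227.7 kt

Leg 1: heading 174.4°; drift +3.9° → track 178.3°, groundspeed 236.0 kt
Leg 2: heading 126.7°; drift +3.0° → track 129.7°, groundspeed 223.4 kt
Leg 3: heading 241.7°; drift +1.1° → track 242.8°, groundspeed 249.4 kt
Leg 4: heading 14.0°; drift -3.7° → track 10.3°, groundspeed 227.7 kt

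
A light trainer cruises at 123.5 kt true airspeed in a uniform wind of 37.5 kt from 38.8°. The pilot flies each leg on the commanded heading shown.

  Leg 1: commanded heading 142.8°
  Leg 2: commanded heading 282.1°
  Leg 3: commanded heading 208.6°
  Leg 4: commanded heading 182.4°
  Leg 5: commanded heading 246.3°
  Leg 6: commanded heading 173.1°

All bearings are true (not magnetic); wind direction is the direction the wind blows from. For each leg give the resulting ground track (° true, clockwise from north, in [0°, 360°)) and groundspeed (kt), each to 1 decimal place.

Leg 1: track=158.1°, groundspeed=137.5 kt
Leg 2: track=268.7°, groundspeed=144.3 kt
Leg 3: track=211.0°, groundspeed=160.5 kt
Leg 4: track=190.6°, groundspeed=155.3 kt
Leg 5: track=240.0°, groundspeed=157.7 kt
Leg 6: track=183.3°, groundspeed=152.1 kt

Leg 1: heading 142.8°; drift +15.3° → track 158.1°, groundspeed 137.5 kt
Leg 2: heading 282.1°; drift -13.4° → track 268.7°, groundspeed 144.3 kt
Leg 3: heading 208.6°; drift +2.4° → track 211.0°, groundspeed 160.5 kt
Leg 4: heading 182.4°; drift +8.2° → track 190.6°, groundspeed 155.3 kt
Leg 5: heading 246.3°; drift -6.3° → track 240.0°, groundspeed 157.7 kt
Leg 6: heading 173.1°; drift +10.2° → track 183.3°, groundspeed 152.1 kt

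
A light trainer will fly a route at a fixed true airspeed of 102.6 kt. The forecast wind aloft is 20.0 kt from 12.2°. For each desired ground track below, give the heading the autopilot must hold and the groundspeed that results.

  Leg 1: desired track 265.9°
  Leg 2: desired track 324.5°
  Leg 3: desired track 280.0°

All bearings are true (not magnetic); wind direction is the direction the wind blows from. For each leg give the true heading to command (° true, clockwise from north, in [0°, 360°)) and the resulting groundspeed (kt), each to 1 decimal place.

Leg 1: heading=276.7°, groundspeed=106.4 kt
Leg 2: heading=332.8°, groundspeed=88.1 kt
Leg 3: heading=291.2°, groundspeed=101.4 kt

Leg 1: desired track 265.9°; wind correction +10.8° → command heading 276.7°, groundspeed 106.4 kt
Leg 2: desired track 324.5°; wind correction +8.3° → command heading 332.8°, groundspeed 88.1 kt
Leg 3: desired track 280.0°; wind correction +11.2° → command heading 291.2°, groundspeed 101.4 kt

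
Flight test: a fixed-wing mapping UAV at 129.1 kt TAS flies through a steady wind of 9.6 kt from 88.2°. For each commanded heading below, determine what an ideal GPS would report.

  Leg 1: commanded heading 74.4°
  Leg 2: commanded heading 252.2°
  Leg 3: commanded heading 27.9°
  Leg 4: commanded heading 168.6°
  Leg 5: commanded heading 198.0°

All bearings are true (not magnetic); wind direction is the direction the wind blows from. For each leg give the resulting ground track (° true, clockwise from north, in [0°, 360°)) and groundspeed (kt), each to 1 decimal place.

Leg 1: track=73.3°, groundspeed=119.8 kt
Leg 2: track=253.3°, groundspeed=138.4 kt
Leg 3: track=24.1°, groundspeed=124.6 kt
Leg 4: track=172.8°, groundspeed=127.8 kt
Leg 5: track=201.9°, groundspeed=132.7 kt

Leg 1: heading 74.4°; drift -1.1° → track 73.3°, groundspeed 119.8 kt
Leg 2: heading 252.2°; drift +1.1° → track 253.3°, groundspeed 138.4 kt
Leg 3: heading 27.9°; drift -3.8° → track 24.1°, groundspeed 124.6 kt
Leg 4: heading 168.6°; drift +4.2° → track 172.8°, groundspeed 127.8 kt
Leg 5: heading 198.0°; drift +3.9° → track 201.9°, groundspeed 132.7 kt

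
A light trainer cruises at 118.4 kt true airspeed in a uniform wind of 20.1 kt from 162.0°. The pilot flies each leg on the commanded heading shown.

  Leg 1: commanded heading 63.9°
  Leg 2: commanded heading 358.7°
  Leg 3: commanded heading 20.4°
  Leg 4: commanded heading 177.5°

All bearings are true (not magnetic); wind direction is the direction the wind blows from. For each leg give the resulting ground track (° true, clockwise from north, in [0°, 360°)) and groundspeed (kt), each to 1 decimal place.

Leg 1: track=54.6°, groundspeed=122.9 kt
Leg 2: track=356.3°, groundspeed=137.8 kt
Leg 3: track=15.1°, groundspeed=134.7 kt
Leg 4: track=180.6°, groundspeed=99.2 kt

Leg 1: heading 63.9°; drift -9.3° → track 54.6°, groundspeed 122.9 kt
Leg 2: heading 358.7°; drift -2.4° → track 356.3°, groundspeed 137.8 kt
Leg 3: heading 20.4°; drift -5.3° → track 15.1°, groundspeed 134.7 kt
Leg 4: heading 177.5°; drift +3.1° → track 180.6°, groundspeed 99.2 kt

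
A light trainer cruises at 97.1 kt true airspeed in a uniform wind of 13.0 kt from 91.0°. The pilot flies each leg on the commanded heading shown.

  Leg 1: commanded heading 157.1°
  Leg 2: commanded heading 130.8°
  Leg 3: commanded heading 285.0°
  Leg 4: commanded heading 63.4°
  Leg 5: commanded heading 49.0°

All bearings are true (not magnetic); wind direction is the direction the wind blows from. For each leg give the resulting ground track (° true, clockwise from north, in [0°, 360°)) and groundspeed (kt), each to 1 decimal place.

Leg 1: heading 157.1°; drift +7.4° → track 164.5°, groundspeed 92.6 kt
Leg 2: heading 130.8°; drift +5.5° → track 136.3°, groundspeed 87.5 kt
Leg 3: heading 285.0°; drift -1.6° → track 283.4°, groundspeed 109.8 kt
Leg 4: heading 63.4°; drift -4.0° → track 59.4°, groundspeed 85.8 kt
Leg 5: heading 49.0°; drift -5.7° → track 43.3°, groundspeed 87.9 kt

Leg 1: track=164.5°, groundspeed=92.6 kt
Leg 2: track=136.3°, groundspeed=87.5 kt
Leg 3: track=283.4°, groundspeed=109.8 kt
Leg 4: track=59.4°, groundspeed=85.8 kt
Leg 5: track=43.3°, groundspeed=87.9 kt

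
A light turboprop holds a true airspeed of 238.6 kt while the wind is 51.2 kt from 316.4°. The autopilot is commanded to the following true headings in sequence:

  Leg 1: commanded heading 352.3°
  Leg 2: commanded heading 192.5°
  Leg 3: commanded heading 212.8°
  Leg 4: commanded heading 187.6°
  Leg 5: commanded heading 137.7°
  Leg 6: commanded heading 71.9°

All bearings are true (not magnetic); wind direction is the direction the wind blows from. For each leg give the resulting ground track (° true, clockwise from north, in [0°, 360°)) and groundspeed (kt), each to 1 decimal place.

Leg 1: heading 352.3°; drift +8.7° → track 1.0°, groundspeed 199.4 kt
Leg 2: heading 192.5°; drift -9.0° → track 183.5°, groundspeed 270.5 kt
Leg 3: heading 212.8°; drift -11.2° → track 201.6°, groundspeed 255.5 kt
Leg 4: heading 187.6°; drift -8.4° → track 179.2°, groundspeed 273.6 kt
Leg 5: heading 137.7°; drift -0.2° → track 137.5°, groundspeed 289.8 kt
Leg 6: heading 71.9°; drift +10.1° → track 82.0°, groundspeed 264.7 kt

Leg 1: track=1.0°, groundspeed=199.4 kt
Leg 2: track=183.5°, groundspeed=270.5 kt
Leg 3: track=201.6°, groundspeed=255.5 kt
Leg 4: track=179.2°, groundspeed=273.6 kt
Leg 5: track=137.5°, groundspeed=289.8 kt
Leg 6: track=82.0°, groundspeed=264.7 kt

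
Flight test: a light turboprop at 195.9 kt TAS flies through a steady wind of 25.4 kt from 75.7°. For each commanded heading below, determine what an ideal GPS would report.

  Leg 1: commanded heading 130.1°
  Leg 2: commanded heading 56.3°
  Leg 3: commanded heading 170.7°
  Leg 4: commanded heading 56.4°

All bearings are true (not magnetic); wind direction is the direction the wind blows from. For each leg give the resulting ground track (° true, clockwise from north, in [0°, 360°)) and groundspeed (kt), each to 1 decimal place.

Leg 1: track=136.6°, groundspeed=182.3 kt
Leg 2: track=53.5°, groundspeed=172.1 kt
Leg 3: track=178.0°, groundspeed=199.7 kt
Leg 4: track=53.6°, groundspeed=172.1 kt

Leg 1: heading 130.1°; drift +6.5° → track 136.6°, groundspeed 182.3 kt
Leg 2: heading 56.3°; drift -2.8° → track 53.5°, groundspeed 172.1 kt
Leg 3: heading 170.7°; drift +7.3° → track 178.0°, groundspeed 199.7 kt
Leg 4: heading 56.4°; drift -2.8° → track 53.6°, groundspeed 172.1 kt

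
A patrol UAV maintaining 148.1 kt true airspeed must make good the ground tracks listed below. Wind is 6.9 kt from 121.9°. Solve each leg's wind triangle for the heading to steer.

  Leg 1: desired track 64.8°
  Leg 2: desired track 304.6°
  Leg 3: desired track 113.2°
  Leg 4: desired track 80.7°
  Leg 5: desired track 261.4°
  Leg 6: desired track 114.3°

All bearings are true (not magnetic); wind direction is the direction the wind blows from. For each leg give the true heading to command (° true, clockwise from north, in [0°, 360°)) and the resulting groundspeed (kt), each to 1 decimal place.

Leg 1: heading=67.0°, groundspeed=144.2 kt
Leg 2: heading=304.7°, groundspeed=155.0 kt
Leg 3: heading=113.6°, groundspeed=141.3 kt
Leg 4: heading=82.5°, groundspeed=142.8 kt
Leg 5: heading=259.7°, groundspeed=153.3 kt
Leg 6: heading=114.7°, groundspeed=141.3 kt

Leg 1: desired track 64.8°; wind correction +2.2° → command heading 67.0°, groundspeed 144.2 kt
Leg 2: desired track 304.6°; wind correction +0.1° → command heading 304.7°, groundspeed 155.0 kt
Leg 3: desired track 113.2°; wind correction +0.4° → command heading 113.6°, groundspeed 141.3 kt
Leg 4: desired track 80.7°; wind correction +1.8° → command heading 82.5°, groundspeed 142.8 kt
Leg 5: desired track 261.4°; wind correction -1.7° → command heading 259.7°, groundspeed 153.3 kt
Leg 6: desired track 114.3°; wind correction +0.4° → command heading 114.7°, groundspeed 141.3 kt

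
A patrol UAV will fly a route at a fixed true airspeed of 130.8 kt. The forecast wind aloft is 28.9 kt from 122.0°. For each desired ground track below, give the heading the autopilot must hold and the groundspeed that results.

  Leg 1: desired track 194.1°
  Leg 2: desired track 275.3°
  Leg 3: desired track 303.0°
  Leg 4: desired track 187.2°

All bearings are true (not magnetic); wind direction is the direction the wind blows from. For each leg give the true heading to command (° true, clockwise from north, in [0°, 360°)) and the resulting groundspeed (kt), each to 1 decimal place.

Leg 1: heading=182.0°, groundspeed=119.0 kt
Leg 2: heading=269.6°, groundspeed=156.0 kt
Leg 3: heading=303.2°, groundspeed=159.7 kt
Leg 4: heading=175.6°, groundspeed=116.0 kt

Leg 1: desired track 194.1°; wind correction -12.1° → command heading 182.0°, groundspeed 119.0 kt
Leg 2: desired track 275.3°; wind correction -5.7° → command heading 269.6°, groundspeed 156.0 kt
Leg 3: desired track 303.0°; wind correction +0.2° → command heading 303.2°, groundspeed 159.7 kt
Leg 4: desired track 187.2°; wind correction -11.6° → command heading 175.6°, groundspeed 116.0 kt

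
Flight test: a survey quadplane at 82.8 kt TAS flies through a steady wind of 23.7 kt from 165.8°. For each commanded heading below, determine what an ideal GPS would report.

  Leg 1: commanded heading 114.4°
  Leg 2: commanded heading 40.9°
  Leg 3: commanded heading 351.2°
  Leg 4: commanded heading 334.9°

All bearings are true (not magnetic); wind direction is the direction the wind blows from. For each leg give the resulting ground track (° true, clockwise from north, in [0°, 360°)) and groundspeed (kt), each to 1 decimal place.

Leg 1: track=99.2°, groundspeed=70.5 kt
Leg 2: track=29.5°, groundspeed=98.3 kt
Leg 3: track=350.0°, groundspeed=106.4 kt
Leg 4: track=337.3°, groundspeed=106.2 kt

Leg 1: heading 114.4°; drift -15.2° → track 99.2°, groundspeed 70.5 kt
Leg 2: heading 40.9°; drift -11.4° → track 29.5°, groundspeed 98.3 kt
Leg 3: heading 351.2°; drift -1.2° → track 350.0°, groundspeed 106.4 kt
Leg 4: heading 334.9°; drift +2.4° → track 337.3°, groundspeed 106.2 kt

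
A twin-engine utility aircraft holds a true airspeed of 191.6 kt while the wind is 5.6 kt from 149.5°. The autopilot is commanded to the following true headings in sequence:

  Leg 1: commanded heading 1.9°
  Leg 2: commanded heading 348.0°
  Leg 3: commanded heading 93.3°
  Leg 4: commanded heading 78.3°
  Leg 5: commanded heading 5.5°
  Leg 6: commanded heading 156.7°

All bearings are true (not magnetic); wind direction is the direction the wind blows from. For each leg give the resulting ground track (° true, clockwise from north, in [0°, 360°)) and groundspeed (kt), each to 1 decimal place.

Leg 1: heading 1.9°; drift -0.9° → track 1.0°, groundspeed 196.4 kt
Leg 2: heading 348.0°; drift -0.5° → track 347.5°, groundspeed 196.9 kt
Leg 3: heading 93.3°; drift -1.4° → track 91.9°, groundspeed 188.5 kt
Leg 4: heading 78.3°; drift -1.6° → track 76.7°, groundspeed 189.9 kt
Leg 5: heading 5.5°; drift -1.0° → track 4.5°, groundspeed 196.2 kt
Leg 6: heading 156.7°; drift +0.2° → track 156.9°, groundspeed 186.0 kt

Leg 1: track=1.0°, groundspeed=196.4 kt
Leg 2: track=347.5°, groundspeed=196.9 kt
Leg 3: track=91.9°, groundspeed=188.5 kt
Leg 4: track=76.7°, groundspeed=189.9 kt
Leg 5: track=4.5°, groundspeed=196.2 kt
Leg 6: track=156.9°, groundspeed=186.0 kt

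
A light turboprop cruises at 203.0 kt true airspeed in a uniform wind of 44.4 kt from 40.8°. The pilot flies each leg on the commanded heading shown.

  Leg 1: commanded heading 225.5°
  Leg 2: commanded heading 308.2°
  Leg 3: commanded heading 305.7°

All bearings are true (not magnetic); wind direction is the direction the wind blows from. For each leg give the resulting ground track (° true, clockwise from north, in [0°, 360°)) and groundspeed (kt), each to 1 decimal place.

Leg 1: heading 225.5°; drift -0.8° → track 224.7°, groundspeed 247.3 kt
Leg 2: heading 308.2°; drift -12.2° → track 296.0°, groundspeed 209.8 kt
Leg 3: heading 305.7°; drift -12.1° → track 293.6°, groundspeed 211.6 kt

Leg 1: track=224.7°, groundspeed=247.3 kt
Leg 2: track=296.0°, groundspeed=209.8 kt
Leg 3: track=293.6°, groundspeed=211.6 kt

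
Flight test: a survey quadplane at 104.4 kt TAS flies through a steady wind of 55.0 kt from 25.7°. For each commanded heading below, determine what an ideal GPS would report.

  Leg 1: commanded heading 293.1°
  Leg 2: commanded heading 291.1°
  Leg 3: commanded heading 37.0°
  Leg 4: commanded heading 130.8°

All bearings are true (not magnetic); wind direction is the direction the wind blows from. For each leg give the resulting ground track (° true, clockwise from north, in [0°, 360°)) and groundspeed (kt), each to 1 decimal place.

Leg 1: track=265.9°, groundspeed=120.2 kt
Leg 2: track=264.4°, groundspeed=121.8 kt
Leg 3: track=49.1°, groundspeed=51.6 kt
Leg 4: track=154.9°, groundspeed=130.1 kt

Leg 1: heading 293.1°; drift -27.2° → track 265.9°, groundspeed 120.2 kt
Leg 2: heading 291.1°; drift -26.7° → track 264.4°, groundspeed 121.8 kt
Leg 3: heading 37.0°; drift +12.1° → track 49.1°, groundspeed 51.6 kt
Leg 4: heading 130.8°; drift +24.1° → track 154.9°, groundspeed 130.1 kt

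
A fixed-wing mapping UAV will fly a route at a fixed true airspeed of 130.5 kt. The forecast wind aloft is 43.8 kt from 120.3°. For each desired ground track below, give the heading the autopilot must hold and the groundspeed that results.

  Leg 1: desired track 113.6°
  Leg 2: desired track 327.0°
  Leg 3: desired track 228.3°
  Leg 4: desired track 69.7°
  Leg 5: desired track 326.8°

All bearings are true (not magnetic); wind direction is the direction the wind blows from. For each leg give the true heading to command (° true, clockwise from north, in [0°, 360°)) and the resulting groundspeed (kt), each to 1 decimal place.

Leg 1: heading=115.8°, groundspeed=86.9 kt
Leg 2: heading=335.7°, groundspeed=168.1 kt
Leg 3: heading=209.7°, groundspeed=137.2 kt
Leg 4: heading=84.7°, groundspeed=98.2 kt
Leg 5: heading=335.4°, groundspeed=168.2 kt

Leg 1: desired track 113.6°; wind correction +2.2° → command heading 115.8°, groundspeed 86.9 kt
Leg 2: desired track 327.0°; wind correction +8.7° → command heading 335.7°, groundspeed 168.1 kt
Leg 3: desired track 228.3°; wind correction -18.6° → command heading 209.7°, groundspeed 137.2 kt
Leg 4: desired track 69.7°; wind correction +15.0° → command heading 84.7°, groundspeed 98.2 kt
Leg 5: desired track 326.8°; wind correction +8.6° → command heading 335.4°, groundspeed 168.2 kt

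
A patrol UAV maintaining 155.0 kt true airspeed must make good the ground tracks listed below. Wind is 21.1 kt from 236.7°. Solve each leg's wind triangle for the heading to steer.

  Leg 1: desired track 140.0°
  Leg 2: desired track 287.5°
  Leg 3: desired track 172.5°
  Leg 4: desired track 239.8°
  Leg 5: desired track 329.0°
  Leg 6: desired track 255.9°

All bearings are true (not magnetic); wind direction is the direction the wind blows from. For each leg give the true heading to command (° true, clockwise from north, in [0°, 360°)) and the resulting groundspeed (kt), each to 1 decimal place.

Leg 1: desired track 140.0°; wind correction +7.8° → command heading 147.8°, groundspeed 156.0 kt
Leg 2: desired track 287.5°; wind correction -6.1° → command heading 281.4°, groundspeed 140.8 kt
Leg 3: desired track 172.5°; wind correction +7.0° → command heading 179.5°, groundspeed 144.6 kt
Leg 4: desired track 239.8°; wind correction -0.4° → command heading 239.4°, groundspeed 133.9 kt
Leg 5: desired track 329.0°; wind correction -7.8° → command heading 321.2°, groundspeed 154.4 kt
Leg 6: desired track 255.9°; wind correction -2.6° → command heading 253.3°, groundspeed 134.9 kt

Leg 1: heading=147.8°, groundspeed=156.0 kt
Leg 2: heading=281.4°, groundspeed=140.8 kt
Leg 3: heading=179.5°, groundspeed=144.6 kt
Leg 4: heading=239.4°, groundspeed=133.9 kt
Leg 5: heading=321.2°, groundspeed=154.4 kt
Leg 6: heading=253.3°, groundspeed=134.9 kt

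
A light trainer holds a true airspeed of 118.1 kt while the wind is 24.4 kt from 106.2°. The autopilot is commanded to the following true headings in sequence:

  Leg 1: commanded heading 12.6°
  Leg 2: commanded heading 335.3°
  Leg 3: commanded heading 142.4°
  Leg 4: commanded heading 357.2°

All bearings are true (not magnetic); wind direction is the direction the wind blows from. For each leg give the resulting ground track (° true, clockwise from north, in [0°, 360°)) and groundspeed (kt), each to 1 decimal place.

Leg 1: heading 12.6°; drift -11.5° → track 1.1°, groundspeed 122.1 kt
Leg 2: heading 335.3°; drift -7.8° → track 327.5°, groundspeed 135.3 kt
Leg 3: heading 142.4°; drift +8.3° → track 150.7°, groundspeed 99.5 kt
Leg 4: heading 357.2°; drift -10.4° → track 346.8°, groundspeed 128.1 kt

Leg 1: track=1.1°, groundspeed=122.1 kt
Leg 2: track=327.5°, groundspeed=135.3 kt
Leg 3: track=150.7°, groundspeed=99.5 kt
Leg 4: track=346.8°, groundspeed=128.1 kt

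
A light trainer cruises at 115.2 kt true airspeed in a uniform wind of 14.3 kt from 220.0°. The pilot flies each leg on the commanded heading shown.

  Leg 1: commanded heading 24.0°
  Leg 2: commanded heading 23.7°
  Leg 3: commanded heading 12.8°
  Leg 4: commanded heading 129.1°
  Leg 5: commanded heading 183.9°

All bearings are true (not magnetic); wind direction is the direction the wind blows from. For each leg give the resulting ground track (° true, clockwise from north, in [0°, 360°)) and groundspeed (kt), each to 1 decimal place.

Leg 1: heading 24.0°; drift +1.8° → track 25.8°, groundspeed 129.0 kt
Leg 2: heading 23.7°; drift +1.8° → track 25.5°, groundspeed 129.0 kt
Leg 3: heading 12.8°; drift +2.9° → track 15.7°, groundspeed 128.1 kt
Leg 4: heading 129.1°; drift -7.1° → track 122.0°, groundspeed 116.3 kt
Leg 5: heading 183.9°; drift -4.6° → track 179.3°, groundspeed 104.0 kt

Leg 1: track=25.8°, groundspeed=129.0 kt
Leg 2: track=25.5°, groundspeed=129.0 kt
Leg 3: track=15.7°, groundspeed=128.1 kt
Leg 4: track=122.0°, groundspeed=116.3 kt
Leg 5: track=179.3°, groundspeed=104.0 kt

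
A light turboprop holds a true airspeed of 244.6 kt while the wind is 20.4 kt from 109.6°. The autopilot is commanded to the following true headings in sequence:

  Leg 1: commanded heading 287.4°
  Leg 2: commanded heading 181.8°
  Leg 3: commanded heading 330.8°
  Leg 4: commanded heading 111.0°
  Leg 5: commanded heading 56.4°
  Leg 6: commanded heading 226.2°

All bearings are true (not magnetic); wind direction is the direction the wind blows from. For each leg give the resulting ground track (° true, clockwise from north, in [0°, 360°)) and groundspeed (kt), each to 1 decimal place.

Leg 1: track=287.6°, groundspeed=265.0 kt
Leg 2: track=186.5°, groundspeed=239.2 kt
Leg 3: track=327.8°, groundspeed=260.3 kt
Leg 4: track=111.1°, groundspeed=224.2 kt
Leg 5: track=52.4°, groundspeed=233.0 kt
Leg 6: track=230.3°, groundspeed=254.4 kt

Leg 1: heading 287.4°; drift +0.2° → track 287.6°, groundspeed 265.0 kt
Leg 2: heading 181.8°; drift +4.7° → track 186.5°, groundspeed 239.2 kt
Leg 3: heading 330.8°; drift -3.0° → track 327.8°, groundspeed 260.3 kt
Leg 4: heading 111.0°; drift +0.1° → track 111.1°, groundspeed 224.2 kt
Leg 5: heading 56.4°; drift -4.0° → track 52.4°, groundspeed 233.0 kt
Leg 6: heading 226.2°; drift +4.1° → track 230.3°, groundspeed 254.4 kt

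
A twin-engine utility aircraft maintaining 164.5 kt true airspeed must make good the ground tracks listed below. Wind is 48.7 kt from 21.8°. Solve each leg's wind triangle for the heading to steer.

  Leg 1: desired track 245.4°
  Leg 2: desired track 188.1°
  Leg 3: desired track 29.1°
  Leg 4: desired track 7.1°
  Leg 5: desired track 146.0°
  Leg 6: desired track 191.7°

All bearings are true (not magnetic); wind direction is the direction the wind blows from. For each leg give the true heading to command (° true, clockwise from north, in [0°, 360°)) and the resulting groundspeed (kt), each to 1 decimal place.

Leg 1: desired track 245.4°; wind correction +11.8° → command heading 257.2°, groundspeed 196.3 kt
Leg 2: desired track 188.1°; wind correction -4.0° → command heading 184.1°, groundspeed 211.4 kt
Leg 3: desired track 29.1°; wind correction -2.2° → command heading 26.9°, groundspeed 116.1 kt
Leg 4: desired track 7.1°; wind correction +4.3° → command heading 11.4°, groundspeed 116.9 kt
Leg 5: desired track 146.0°; wind correction -14.2° → command heading 131.8°, groundspeed 186.9 kt
Leg 6: desired track 191.7°; wind correction -3.0° → command heading 188.7°, groundspeed 212.2 kt

Leg 1: heading=257.2°, groundspeed=196.3 kt
Leg 2: heading=184.1°, groundspeed=211.4 kt
Leg 3: heading=26.9°, groundspeed=116.1 kt
Leg 4: heading=11.4°, groundspeed=116.9 kt
Leg 5: heading=131.8°, groundspeed=186.9 kt
Leg 6: heading=188.7°, groundspeed=212.2 kt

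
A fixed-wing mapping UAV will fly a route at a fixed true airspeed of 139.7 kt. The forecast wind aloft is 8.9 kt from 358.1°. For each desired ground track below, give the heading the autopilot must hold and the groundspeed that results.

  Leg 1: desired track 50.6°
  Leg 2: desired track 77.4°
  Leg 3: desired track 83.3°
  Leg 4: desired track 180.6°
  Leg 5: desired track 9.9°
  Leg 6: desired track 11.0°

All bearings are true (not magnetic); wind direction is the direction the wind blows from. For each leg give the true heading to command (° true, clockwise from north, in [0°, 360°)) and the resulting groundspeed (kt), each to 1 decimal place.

Leg 1: desired track 50.6°; wind correction -2.9° → command heading 47.7°, groundspeed 134.1 kt
Leg 2: desired track 77.4°; wind correction -3.6° → command heading 73.8°, groundspeed 137.8 kt
Leg 3: desired track 83.3°; wind correction -3.6° → command heading 79.7°, groundspeed 138.7 kt
Leg 4: desired track 180.6°; wind correction +0.2° → command heading 180.8°, groundspeed 148.6 kt
Leg 5: desired track 9.9°; wind correction -0.7° → command heading 9.2°, groundspeed 131.0 kt
Leg 6: desired track 11.0°; wind correction -0.8° → command heading 10.2°, groundspeed 131.0 kt

Leg 1: heading=47.7°, groundspeed=134.1 kt
Leg 2: heading=73.8°, groundspeed=137.8 kt
Leg 3: heading=79.7°, groundspeed=138.7 kt
Leg 4: heading=180.8°, groundspeed=148.6 kt
Leg 5: heading=9.2°, groundspeed=131.0 kt
Leg 6: heading=10.2°, groundspeed=131.0 kt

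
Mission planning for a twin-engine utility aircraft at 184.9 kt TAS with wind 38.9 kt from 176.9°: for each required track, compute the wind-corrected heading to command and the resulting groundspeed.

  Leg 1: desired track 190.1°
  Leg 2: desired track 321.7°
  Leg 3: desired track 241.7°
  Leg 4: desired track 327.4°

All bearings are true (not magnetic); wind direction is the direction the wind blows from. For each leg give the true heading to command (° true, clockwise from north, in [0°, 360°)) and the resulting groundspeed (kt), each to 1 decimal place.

Leg 1: desired track 190.1°; wind correction -2.8° → command heading 187.3°, groundspeed 146.8 kt
Leg 2: desired track 321.7°; wind correction -7.0° → command heading 314.7°, groundspeed 215.3 kt
Leg 3: desired track 241.7°; wind correction -11.0° → command heading 230.7°, groundspeed 165.0 kt
Leg 4: desired track 327.4°; wind correction -5.9° → command heading 321.5°, groundspeed 217.8 kt

Leg 1: heading=187.3°, groundspeed=146.8 kt
Leg 2: heading=314.7°, groundspeed=215.3 kt
Leg 3: heading=230.7°, groundspeed=165.0 kt
Leg 4: heading=321.5°, groundspeed=217.8 kt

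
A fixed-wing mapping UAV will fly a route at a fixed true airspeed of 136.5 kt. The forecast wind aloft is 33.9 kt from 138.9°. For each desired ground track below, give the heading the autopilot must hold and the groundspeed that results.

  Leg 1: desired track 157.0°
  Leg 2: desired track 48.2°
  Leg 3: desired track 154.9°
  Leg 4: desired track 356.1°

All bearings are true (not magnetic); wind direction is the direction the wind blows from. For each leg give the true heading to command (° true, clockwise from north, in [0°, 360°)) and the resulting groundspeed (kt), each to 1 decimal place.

Leg 1: desired track 157.0°; wind correction -4.4° → command heading 152.6°, groundspeed 103.9 kt
Leg 2: desired track 48.2°; wind correction +14.4° → command heading 62.6°, groundspeed 132.6 kt
Leg 3: desired track 154.9°; wind correction -3.9° → command heading 151.0°, groundspeed 103.6 kt
Leg 4: desired track 356.1°; wind correction +8.6° → command heading 4.7°, groundspeed 162.0 kt

Leg 1: heading=152.6°, groundspeed=103.9 kt
Leg 2: heading=62.6°, groundspeed=132.6 kt
Leg 3: heading=151.0°, groundspeed=103.6 kt
Leg 4: heading=4.7°, groundspeed=162.0 kt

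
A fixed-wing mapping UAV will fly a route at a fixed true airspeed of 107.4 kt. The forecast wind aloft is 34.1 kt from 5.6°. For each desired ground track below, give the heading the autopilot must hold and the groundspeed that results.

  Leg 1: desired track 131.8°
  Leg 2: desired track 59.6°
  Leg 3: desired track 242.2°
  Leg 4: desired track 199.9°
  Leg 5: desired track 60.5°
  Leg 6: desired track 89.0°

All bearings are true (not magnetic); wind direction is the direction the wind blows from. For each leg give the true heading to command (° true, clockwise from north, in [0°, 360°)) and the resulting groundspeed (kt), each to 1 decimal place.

Leg 1: heading=117.0°, groundspeed=124.0 kt
Leg 2: heading=44.7°, groundspeed=83.8 kt
Leg 3: heading=257.6°, groundspeed=122.3 kt
Leg 4: heading=204.4°, groundspeed=140.1 kt
Leg 5: heading=45.4°, groundspeed=84.1 kt
Leg 6: heading=70.6°, groundspeed=98.0 kt

Leg 1: desired track 131.8°; wind correction -14.8° → command heading 117.0°, groundspeed 124.0 kt
Leg 2: desired track 59.6°; wind correction -14.9° → command heading 44.7°, groundspeed 83.8 kt
Leg 3: desired track 242.2°; wind correction +15.4° → command heading 257.6°, groundspeed 122.3 kt
Leg 4: desired track 199.9°; wind correction +4.5° → command heading 204.4°, groundspeed 140.1 kt
Leg 5: desired track 60.5°; wind correction -15.1° → command heading 45.4°, groundspeed 84.1 kt
Leg 6: desired track 89.0°; wind correction -18.4° → command heading 70.6°, groundspeed 98.0 kt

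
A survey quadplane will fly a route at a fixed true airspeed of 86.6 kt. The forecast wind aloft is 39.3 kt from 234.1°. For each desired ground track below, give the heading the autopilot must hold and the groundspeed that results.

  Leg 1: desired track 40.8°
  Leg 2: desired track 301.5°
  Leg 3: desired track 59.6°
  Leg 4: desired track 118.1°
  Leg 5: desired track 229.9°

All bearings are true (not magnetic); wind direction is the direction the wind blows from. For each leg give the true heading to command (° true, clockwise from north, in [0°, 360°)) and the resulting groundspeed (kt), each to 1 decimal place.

Leg 1: desired track 40.8°; wind correction -6.0° → command heading 34.8°, groundspeed 124.4 kt
Leg 2: desired track 301.5°; wind correction -24.8° → command heading 276.7°, groundspeed 63.5 kt
Leg 3: desired track 59.6°; wind correction +2.5° → command heading 62.1°, groundspeed 125.6 kt
Leg 4: desired track 118.1°; wind correction +24.1° → command heading 142.2°, groundspeed 96.3 kt
Leg 5: desired track 229.9°; wind correction +1.9° → command heading 231.8°, groundspeed 47.4 kt

Leg 1: heading=34.8°, groundspeed=124.4 kt
Leg 2: heading=276.7°, groundspeed=63.5 kt
Leg 3: heading=62.1°, groundspeed=125.6 kt
Leg 4: heading=142.2°, groundspeed=96.3 kt
Leg 5: heading=231.8°, groundspeed=47.4 kt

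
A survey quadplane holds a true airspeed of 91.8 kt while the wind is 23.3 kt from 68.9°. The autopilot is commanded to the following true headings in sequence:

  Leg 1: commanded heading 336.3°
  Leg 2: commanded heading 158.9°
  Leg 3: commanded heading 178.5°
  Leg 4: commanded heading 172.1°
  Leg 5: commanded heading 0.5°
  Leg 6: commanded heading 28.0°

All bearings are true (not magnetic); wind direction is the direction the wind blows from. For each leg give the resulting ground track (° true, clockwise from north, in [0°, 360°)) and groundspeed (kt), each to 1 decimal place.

Leg 1: track=322.2°, groundspeed=95.7 kt
Leg 2: track=173.1°, groundspeed=94.7 kt
Leg 3: track=190.9°, groundspeed=102.0 kt
Leg 4: track=185.2°, groundspeed=99.7 kt
Leg 5: track=345.9°, groundspeed=86.0 kt
Leg 6: track=16.4°, groundspeed=75.7 kt

Leg 1: heading 336.3°; drift -14.1° → track 322.2°, groundspeed 95.7 kt
Leg 2: heading 158.9°; drift +14.2° → track 173.1°, groundspeed 94.7 kt
Leg 3: heading 178.5°; drift +12.4° → track 190.9°, groundspeed 102.0 kt
Leg 4: heading 172.1°; drift +13.1° → track 185.2°, groundspeed 99.7 kt
Leg 5: heading 0.5°; drift -14.6° → track 345.9°, groundspeed 86.0 kt
Leg 6: heading 28.0°; drift -11.6° → track 16.4°, groundspeed 75.7 kt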